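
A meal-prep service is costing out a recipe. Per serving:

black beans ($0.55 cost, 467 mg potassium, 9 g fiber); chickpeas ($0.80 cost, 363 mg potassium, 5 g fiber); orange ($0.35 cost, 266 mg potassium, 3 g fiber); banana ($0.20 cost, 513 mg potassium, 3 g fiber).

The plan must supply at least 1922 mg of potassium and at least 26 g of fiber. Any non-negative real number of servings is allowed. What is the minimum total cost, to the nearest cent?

black beans only: max(1922/467, 26/9) = 4.116 servings → $2.26.
chickpeas only: max(1922/363, 26/5) = 5.295 servings → $4.24.
orange only: max(1922/266, 26/3) = 8.667 servings → $3.03.
banana only: max(1922/513, 26/3) = 8.667 servings → $1.73.
black beans + chickpeas with both targets exact would need a negative amount; discard.
black beans + orange with both tight: 1.158 servings and 5.192 servings → $2.45.
black beans + banana with both tight: 2.354 servings and 1.603 servings → $1.62.
chickpeas + orange with both tight: 4.772 servings and 0.7137 servings → $4.07.
chickpeas + banana with both tight: 5.13 servings and 0.1165 servings → $4.13.
orange + banana with both targets exact would need a negative amount; discard.
The minimum over all feasible corners is $1.62.

$1.62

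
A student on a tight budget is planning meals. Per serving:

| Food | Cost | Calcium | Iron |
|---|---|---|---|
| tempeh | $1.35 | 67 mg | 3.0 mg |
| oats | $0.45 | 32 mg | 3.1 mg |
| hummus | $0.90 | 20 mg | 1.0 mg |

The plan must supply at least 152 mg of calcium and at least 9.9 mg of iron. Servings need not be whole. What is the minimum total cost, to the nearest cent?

$2.14

An LP optimum is at a vertex; with two nutrient constraints at most two foods are used. Check each candidate.
tempeh only: max(152/67, 9.9/3.0) = 3.3 servings → $4.46.
oats only: max(152/32, 9.9/3.1) = 4.75 servings → $2.14.
hummus only: max(152/20, 9.9/1.0) = 9.9 servings → $8.91.
tempeh + oats with both tight: 1.382 servings and 1.856 servings → $2.70.
tempeh + hummus: intersection lies outside the first quadrant.
oats + hummus with both tight: 1.533 servings and 5.147 servings → $5.32.
Cheapest feasible corner: $2.14.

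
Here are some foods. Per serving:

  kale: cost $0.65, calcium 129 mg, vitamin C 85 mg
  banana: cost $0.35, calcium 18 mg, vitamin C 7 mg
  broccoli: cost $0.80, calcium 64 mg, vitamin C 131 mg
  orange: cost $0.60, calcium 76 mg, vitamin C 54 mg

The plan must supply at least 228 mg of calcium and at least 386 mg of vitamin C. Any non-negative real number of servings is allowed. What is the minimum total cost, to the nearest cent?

$2.42

Compare the cost at each extreme point of the feasible region.
kale only: max(228/129, 386/85) = 4.541 servings → $2.95.
banana only: max(228/18, 386/7) = 55.14 servings → $19.30.
broccoli only: max(228/64, 386/131) = 3.562 servings → $2.85.
orange only: max(228/76, 386/54) = 7.148 servings → $4.29.
kale + banana with both targets exact would need a negative amount; discard.
kale + broccoli with both tight: 0.4507 servings and 2.654 servings → $2.42.
kale + orange: the both-tight solution has a negative serving — not a feasible corner.
banana + broccoli with both tight: 2.704 servings and 2.802 servings → $3.19.
banana + orange: intersection lies outside the first quadrant.
broccoli + orange with both tight: 2.619 servings and 0.7945 servings → $2.57.
The minimum over all feasible corners is $2.42.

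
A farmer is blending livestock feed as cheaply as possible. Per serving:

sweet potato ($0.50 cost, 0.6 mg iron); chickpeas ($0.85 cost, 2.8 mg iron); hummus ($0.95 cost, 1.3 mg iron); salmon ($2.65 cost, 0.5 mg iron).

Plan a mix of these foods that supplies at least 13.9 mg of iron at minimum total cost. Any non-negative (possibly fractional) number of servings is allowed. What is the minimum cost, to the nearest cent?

Cost per mg of iron: chickpeas $0.3036, hummus $0.7308, sweet potato $0.8333, salmon $5.3000.
With no serving limits, use only chickpeas: 13.9 mg / 2.8 mg = 4.964 servings × $0.85 = $4.22.

$4.22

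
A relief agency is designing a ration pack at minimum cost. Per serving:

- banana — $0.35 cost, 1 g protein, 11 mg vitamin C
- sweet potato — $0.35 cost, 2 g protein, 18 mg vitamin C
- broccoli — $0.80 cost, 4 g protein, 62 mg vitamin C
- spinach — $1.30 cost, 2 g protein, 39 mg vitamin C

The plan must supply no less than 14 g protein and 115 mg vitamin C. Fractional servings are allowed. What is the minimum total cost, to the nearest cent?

Two binding constraints pin down two serving amounts, so the optimal mix uses at most two foods. The candidates are each food alone (scaled to the tighter of protein/vitamin C) and each pair with both constraints tight.
banana only: max(14/1, 115/11) = 14 servings → $4.90.
sweet potato only: max(14/2, 115/18) = 7 servings → $2.45.
broccoli only: max(14/4, 115/62) = 3.5 servings → $2.80.
spinach only: max(14/2, 115/39) = 7 servings → $9.10.
banana + sweet potato: intersection lies outside the first quadrant.
banana + broccoli with both targets exact would need a negative amount; discard.
banana + spinach: intersection lies outside the first quadrant.
sweet potato + broccoli with both targets exact would need a negative amount; discard.
sweet potato + spinach: the both-tight solution has a negative serving — not a feasible corner.
broccoli + spinach: the both-tight solution has a negative serving — not a feasible corner.
The minimum over all feasible corners is $2.45.

$2.45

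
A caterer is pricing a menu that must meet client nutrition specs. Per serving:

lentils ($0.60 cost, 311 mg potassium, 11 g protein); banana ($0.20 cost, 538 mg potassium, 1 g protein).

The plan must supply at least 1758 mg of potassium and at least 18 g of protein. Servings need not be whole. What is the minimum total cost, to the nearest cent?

$1.34

At the optimum either one food covers both requirements or two foods hit both targets exactly; no other combination can be cheaper.
lentils only: max(1758/311, 18/11) = 5.653 servings → $3.39.
banana only: max(1758/538, 18/1) = 18 servings → $3.60.
lentils + banana with both tight: 1.414 servings and 2.451 servings → $1.34.
The minimum over all feasible corners is $1.34.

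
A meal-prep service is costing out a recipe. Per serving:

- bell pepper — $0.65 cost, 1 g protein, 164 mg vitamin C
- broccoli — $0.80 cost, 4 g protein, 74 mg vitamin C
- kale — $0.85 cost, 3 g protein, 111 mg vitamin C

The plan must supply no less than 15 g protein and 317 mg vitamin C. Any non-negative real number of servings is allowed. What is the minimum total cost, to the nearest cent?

Check every corner: each single food scaled to meet both minima, and each pair solved so both constraints bind.
bell pepper only: max(15/1, 317/164) = 15 servings → $9.75.
broccoli only: max(15/4, 317/74) = 4.284 servings → $3.43.
kale only: max(15/3, 317/111) = 5 servings → $4.25.
bell pepper + broccoli with both tight: 0.2715 servings and 3.682 servings → $3.12.
bell pepper + kale with both targets exact would need a negative amount; discard.
broccoli + kale with both tight: 3.216 servings and 0.7117 servings → $3.18.
So the least-cost plan costs $3.12.

$3.12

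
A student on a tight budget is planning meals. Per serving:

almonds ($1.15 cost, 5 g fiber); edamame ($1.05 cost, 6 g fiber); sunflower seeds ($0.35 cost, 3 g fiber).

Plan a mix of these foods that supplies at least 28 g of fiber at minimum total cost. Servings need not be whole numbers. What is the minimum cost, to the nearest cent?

Cost per g of fiber: sunflower seeds $0.1167, edamame $0.1750, almonds $0.2300.
With no serving limits, use only sunflower seeds: 28 g / 3 g = 9.333 servings × $0.35 = $3.27.

$3.27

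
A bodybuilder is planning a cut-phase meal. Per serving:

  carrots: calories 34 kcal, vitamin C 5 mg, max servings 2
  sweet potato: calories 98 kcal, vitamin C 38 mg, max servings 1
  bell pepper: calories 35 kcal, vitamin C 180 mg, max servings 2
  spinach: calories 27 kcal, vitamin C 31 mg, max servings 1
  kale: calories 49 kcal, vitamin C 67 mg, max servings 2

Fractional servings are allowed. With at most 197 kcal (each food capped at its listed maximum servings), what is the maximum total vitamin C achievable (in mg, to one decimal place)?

Vitamin C per kcal: bell pepper 5.143, kale 1.367, spinach 1.148, sweet potato 0.3878, carrots 0.1471.
Take 2 servings of bell pepper: uses 70 kcal, +360.0 mg vitamin C (running total 360.0 mg).
Take 2 servings of kale: uses 98 kcal, +134.0 mg vitamin C (running total 494.0 mg).
Take 1 serving of spinach: uses 27 kcal, +31.0 mg vitamin C (running total 525.0 mg).
Take 0.02041 servings of sweet potato: uses 2 kcal, +0.8 mg vitamin C (running total 525.8 mg).
Filling greedily by vitamin C-per-kcal is optimal for one linear limit, giving 525.8 mg.

525.8 mg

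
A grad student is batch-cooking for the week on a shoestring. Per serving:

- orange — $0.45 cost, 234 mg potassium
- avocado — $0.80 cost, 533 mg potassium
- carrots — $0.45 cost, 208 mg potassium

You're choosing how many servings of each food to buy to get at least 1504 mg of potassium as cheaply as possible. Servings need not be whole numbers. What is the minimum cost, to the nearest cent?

$2.26

Cost per mg of potassium: avocado $0.0015, orange $0.0019, carrots $0.0022.
With no serving limits, use only avocado: 1504 mg / 533 mg = 2.822 servings × $0.80 = $2.26.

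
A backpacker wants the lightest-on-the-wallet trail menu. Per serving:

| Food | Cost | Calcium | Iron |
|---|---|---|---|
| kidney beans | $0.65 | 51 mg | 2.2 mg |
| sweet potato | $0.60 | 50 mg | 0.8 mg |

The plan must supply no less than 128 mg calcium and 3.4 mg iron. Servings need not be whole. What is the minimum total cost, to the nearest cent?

With two linear requirements the optimum uses one or two foods; enumerate the corners.
kidney beans only: max(128/51, 3.4/2.2) = 2.51 servings → $1.63.
sweet potato only: max(128/50, 3.4/0.8) = 4.25 servings → $2.55.
kidney beans + sweet potato with both tight: 0.9769 servings and 1.564 servings → $1.57.
Cheapest feasible corner: $1.57.

$1.57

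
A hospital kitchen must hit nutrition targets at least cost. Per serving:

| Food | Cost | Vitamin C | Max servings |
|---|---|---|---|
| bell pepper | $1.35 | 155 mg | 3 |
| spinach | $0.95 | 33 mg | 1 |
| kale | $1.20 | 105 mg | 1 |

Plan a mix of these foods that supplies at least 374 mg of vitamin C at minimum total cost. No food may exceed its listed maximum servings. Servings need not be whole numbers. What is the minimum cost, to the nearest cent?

$3.26

Cost per mg of vitamin C: bell pepper $0.0087, kale $0.0114, spinach $0.0288.
Take 2.413 servings of bell pepper: +374.0 mg vitamin C for $3.26 (total $3.26, still need 0.0 mg).
Filling from the cheapest source first is optimal under one linear minimum: $3.26.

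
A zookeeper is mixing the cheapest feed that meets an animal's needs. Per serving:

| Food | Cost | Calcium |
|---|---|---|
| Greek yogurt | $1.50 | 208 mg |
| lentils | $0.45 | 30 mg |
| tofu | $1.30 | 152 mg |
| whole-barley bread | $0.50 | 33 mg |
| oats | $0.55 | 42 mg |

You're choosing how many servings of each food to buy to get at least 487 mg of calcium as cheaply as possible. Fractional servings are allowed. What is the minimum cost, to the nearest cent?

$3.51

Cost per mg of calcium: Greek yogurt $0.0072, tofu $0.0086, oats $0.0131, lentils $0.0150, whole-barley bread $0.0152.
With no serving limits, use only Greek yogurt: 487 mg / 208 mg = 2.341 servings × $1.50 = $3.51.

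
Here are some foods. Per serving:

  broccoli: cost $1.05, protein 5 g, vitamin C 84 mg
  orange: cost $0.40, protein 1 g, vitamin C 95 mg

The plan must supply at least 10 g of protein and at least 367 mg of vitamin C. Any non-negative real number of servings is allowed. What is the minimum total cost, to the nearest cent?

$2.58

Compare the cost at each extreme point of the feasible region.
broccoli only: max(10/5, 367/84) = 4.369 servings → $4.59.
orange only: max(10/1, 367/95) = 10 servings → $4.00.
broccoli + orange with both tight: 1.491 servings and 2.545 servings → $2.58.
Cheapest feasible corner: $2.58.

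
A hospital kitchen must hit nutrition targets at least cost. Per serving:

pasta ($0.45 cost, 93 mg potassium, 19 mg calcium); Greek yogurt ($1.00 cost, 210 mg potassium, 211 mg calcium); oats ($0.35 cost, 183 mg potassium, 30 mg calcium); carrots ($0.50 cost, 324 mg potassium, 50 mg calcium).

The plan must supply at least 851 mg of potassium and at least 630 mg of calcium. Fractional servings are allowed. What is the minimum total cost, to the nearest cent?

Compare the cost at each extreme point of the feasible region.
pasta only: max(851/93, 630/19) = 33.16 servings → $14.92.
Greek yogurt only: max(851/210, 630/211) = 4.052 servings → $4.05.
oats only: max(851/183, 630/30) = 21 servings → $7.35.
carrots only: max(851/324, 630/50) = 12.6 servings → $6.30.
pasta + Greek yogurt with both tight: 3.023 servings and 2.714 servings → $4.07.
pasta + oats with both targets exact would need a negative amount; discard.
pasta + carrots: intersection lies outside the first quadrant.
Greek yogurt + oats with both tight: 2.778 servings and 1.463 servings → $3.29.
Greek yogurt + carrots with both tight: 2.792 servings and 0.8168 servings → $3.20.
oats + carrots: the both-tight solution has a negative serving — not a feasible corner.
The minimum over all feasible corners is $3.20.

$3.20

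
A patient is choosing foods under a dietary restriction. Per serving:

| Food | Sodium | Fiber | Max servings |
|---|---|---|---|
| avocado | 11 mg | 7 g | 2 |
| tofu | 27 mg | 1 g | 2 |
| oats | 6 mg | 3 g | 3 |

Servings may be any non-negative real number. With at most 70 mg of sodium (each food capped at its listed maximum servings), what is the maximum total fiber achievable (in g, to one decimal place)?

Fiber per mg sodium: avocado 0.6364, oats 0.5, tofu 0.03704.
Take 2 servings of avocado: uses 22 mg sodium, +14.0 g fiber (running total 14.0 g).
Take 3 servings of oats: uses 18 mg sodium, +9.0 g fiber (running total 23.0 g).
Take 1.111 servings of tofu: uses 30 mg sodium, +1.1 g fiber (running total 24.1 g).
Greedy by best ratio exhausts the sodium allowance optimally: 24.1 g.

24.1 g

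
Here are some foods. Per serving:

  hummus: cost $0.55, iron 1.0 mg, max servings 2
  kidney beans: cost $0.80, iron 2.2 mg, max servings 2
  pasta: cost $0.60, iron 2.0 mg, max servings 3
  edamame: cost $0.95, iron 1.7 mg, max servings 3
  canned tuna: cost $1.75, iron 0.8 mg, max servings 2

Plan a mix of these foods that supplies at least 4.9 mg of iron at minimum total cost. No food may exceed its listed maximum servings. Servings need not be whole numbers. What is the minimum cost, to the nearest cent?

$1.47

Cost per mg of iron: pasta $0.3000, kidney beans $0.3636, hummus $0.5500, edamame $0.5588, canned tuna $2.1875.
Take 2.45 servings of pasta: +4.9 mg iron for $1.47 (total $1.47, still need 0.0 mg).
Filling from the cheapest source first is optimal under one linear minimum: $1.47.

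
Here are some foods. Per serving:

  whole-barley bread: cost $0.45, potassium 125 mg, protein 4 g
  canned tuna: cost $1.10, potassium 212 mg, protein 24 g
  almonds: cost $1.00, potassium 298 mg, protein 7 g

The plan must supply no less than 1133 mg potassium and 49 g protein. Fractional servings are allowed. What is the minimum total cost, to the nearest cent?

Minimising a linear cost over {potassium ≥ 1133, protein ≥ 49, servings ≥ 0} — the optimum is at a vertex, using one or two foods.
whole-barley bread only: max(1133/125, 49/4) = 12.25 servings → $5.51.
canned tuna only: max(1133/212, 49/24) = 5.344 servings → $5.88.
almonds only: max(1133/298, 49/7) = 7 servings → $7.00.
whole-barley bread + canned tuna with both tight: 7.809 servings and 0.7402 servings → $4.33.
whole-barley bread + almonds: the both-tight solution has a negative serving — not a feasible corner.
canned tuna + almonds with both tight: 1.177 servings and 2.965 servings → $4.26.
So the least-cost plan costs $4.26.

$4.26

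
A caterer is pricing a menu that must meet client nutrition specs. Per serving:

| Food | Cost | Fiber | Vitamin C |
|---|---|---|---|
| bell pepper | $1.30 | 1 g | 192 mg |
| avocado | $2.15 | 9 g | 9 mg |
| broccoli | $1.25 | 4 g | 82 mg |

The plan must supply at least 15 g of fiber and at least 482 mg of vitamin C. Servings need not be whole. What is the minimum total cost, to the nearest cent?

$5.69

This is a tiny linear program; its minimum lies at a vertex of the feasible set. List the vertices and price them.
bell pepper only: max(15/1, 482/192) = 15 servings → $19.50.
avocado only: max(15/9, 482/9) = 53.56 servings → $115.14.
broccoli only: max(15/4, 482/82) = 5.878 servings → $7.35.
bell pepper + avocado with both tight: 2.445 servings and 1.395 servings → $6.18.
bell pepper + broccoli with both tight: 1.017 servings and 3.496 servings → $5.69.
avocado + broccoli with both targets exact would need a negative amount; discard.
So the least-cost plan costs $5.69.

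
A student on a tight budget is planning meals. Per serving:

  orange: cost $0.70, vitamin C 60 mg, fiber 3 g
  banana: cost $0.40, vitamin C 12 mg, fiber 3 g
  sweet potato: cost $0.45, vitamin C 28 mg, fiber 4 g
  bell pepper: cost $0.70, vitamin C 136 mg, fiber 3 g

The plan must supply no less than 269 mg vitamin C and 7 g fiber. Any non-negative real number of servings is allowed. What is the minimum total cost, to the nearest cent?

$1.48

Compare the cost at each extreme point of the feasible region.
orange only: max(269/60, 7/3) = 4.483 servings → $3.14.
banana only: max(269/12, 7/3) = 22.42 servings → $8.97.
sweet potato only: max(269/28, 7/4) = 9.607 servings → $4.32.
bell pepper only: max(269/136, 7/3) = 2.333 servings → $1.63.
orange + banana: intersection lies outside the first quadrant.
orange + sweet potato: intersection lies outside the first quadrant.
orange + bell pepper with both tight: 0.636 servings and 1.697 servings → $1.63.
banana + sweet potato: the both-tight solution has a negative serving — not a feasible corner.
banana + bell pepper with both tight: 0.3898 servings and 1.944 servings → $1.52.
sweet potato + bell pepper with both tight: 0.3152 servings and 1.913 servings → $1.48.
Cheapest feasible corner: $1.48.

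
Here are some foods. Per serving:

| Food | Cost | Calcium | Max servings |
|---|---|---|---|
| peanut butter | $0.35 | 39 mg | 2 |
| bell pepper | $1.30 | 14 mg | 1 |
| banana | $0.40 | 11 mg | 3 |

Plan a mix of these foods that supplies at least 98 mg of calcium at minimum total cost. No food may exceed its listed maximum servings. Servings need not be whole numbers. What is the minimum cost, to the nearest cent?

$1.43

Cost per mg of calcium: peanut butter $0.0090, banana $0.0364, bell pepper $0.0929.
Take 2 servings of peanut butter: +78.0 mg calcium for $0.70 (total $0.70, still need 20.0 mg).
Take 1.818 servings of banana: +20.0 mg calcium for $0.73 (total $1.43, still need 0.0 mg).
Greedy by cheapest-per-mg is optimal for a single linear constraint, so the minimum cost is $1.43.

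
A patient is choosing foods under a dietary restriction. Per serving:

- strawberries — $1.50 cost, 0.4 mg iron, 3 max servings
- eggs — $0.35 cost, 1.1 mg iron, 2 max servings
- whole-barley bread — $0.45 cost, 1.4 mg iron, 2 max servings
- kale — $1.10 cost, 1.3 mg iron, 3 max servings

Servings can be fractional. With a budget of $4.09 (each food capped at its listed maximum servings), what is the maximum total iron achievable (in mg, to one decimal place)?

Iron per dollar: eggs 3.143, whole-barley bread 3.111, kale 1.182, strawberries 0.2667.
Take 2 servings of eggs: spends $0.70, +2.2 mg iron (running total 2.2 mg).
Take 2 servings of whole-barley bread: spends $0.90, +2.8 mg iron (running total 5.0 mg).
Take 2.264 servings of kale: spends $2.49, +2.9 mg iron (running total 7.9 mg).
Filling greedily by iron-per-dollar is optimal for one linear limit, giving 7.9 mg.

7.9 mg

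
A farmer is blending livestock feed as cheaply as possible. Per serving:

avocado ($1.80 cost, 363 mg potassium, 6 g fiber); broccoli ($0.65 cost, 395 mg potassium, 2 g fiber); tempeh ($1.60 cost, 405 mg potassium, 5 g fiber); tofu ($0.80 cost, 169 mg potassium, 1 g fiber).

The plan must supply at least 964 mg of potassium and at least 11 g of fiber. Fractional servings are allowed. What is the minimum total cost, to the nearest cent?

Check every corner: each single food scaled to meet both minima, and each pair solved so both constraints bind.
avocado only: max(964/363, 11/6) = 2.656 servings → $4.78.
broccoli only: max(964/395, 11/2) = 5.5 servings → $3.58.
tempeh only: max(964/405, 11/5) = 2.38 servings → $3.81.
tofu only: max(964/169, 11/1) = 11 servings → $8.80.
avocado + broccoli with both tight: 1.47 servings and 1.089 servings → $3.35.
avocado + tempeh: intersection lies outside the first quadrant.
avocado + tofu with both tight: 1.375 servings and 2.751 servings → $4.68.
broccoli + tempeh with both tight: 0.3133 servings and 2.075 servings → $3.52.
broccoli + tofu: the both-tight solution has a negative serving — not a feasible corner.
tempeh + tofu with both tight: 2.034 servings and 0.8295 servings → $3.92.
The minimum over all feasible corners is $3.35.

$3.35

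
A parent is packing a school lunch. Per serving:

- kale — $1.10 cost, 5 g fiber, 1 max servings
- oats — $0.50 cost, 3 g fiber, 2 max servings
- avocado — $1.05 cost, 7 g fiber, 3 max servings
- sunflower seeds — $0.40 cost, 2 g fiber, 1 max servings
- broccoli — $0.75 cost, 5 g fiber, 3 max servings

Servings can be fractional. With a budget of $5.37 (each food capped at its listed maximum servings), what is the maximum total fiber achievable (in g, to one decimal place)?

35.8 g

Fiber per dollar: avocado 6.667, broccoli 6.667, oats 6, sunflower seeds 5, kale 4.545.
Take 3 servings of avocado: spends $3.15, +21.0 g fiber (running total 21.0 g).
Take 2.96 servings of broccoli: spends $2.22, +14.8 g fiber (running total 35.8 g).
Filling greedily by fiber-per-dollar is optimal for one linear limit, giving 35.8 g.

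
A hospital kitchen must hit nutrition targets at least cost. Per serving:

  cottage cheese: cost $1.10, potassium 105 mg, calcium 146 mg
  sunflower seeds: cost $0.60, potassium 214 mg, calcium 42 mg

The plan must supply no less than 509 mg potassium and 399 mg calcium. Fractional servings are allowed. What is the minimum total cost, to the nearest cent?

$3.35

Check every corner: each single food scaled to meet both minima, and each pair solved so both constraints bind.
cottage cheese only: max(509/105, 399/146) = 4.848 servings → $5.33.
sunflower seeds only: max(509/214, 399/42) = 9.5 servings → $5.70.
cottage cheese + sunflower seeds with both tight: 2.385 servings and 1.208 servings → $3.35.
Cheapest feasible corner: $3.35.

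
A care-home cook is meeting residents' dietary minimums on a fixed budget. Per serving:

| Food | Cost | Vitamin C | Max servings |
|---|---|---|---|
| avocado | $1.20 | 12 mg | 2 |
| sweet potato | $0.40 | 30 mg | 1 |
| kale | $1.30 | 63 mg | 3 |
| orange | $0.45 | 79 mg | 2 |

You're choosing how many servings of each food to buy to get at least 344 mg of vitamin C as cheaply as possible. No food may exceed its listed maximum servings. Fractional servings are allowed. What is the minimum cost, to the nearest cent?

$4.52

Cost per mg of vitamin C: orange $0.0057, sweet potato $0.0133, kale $0.0206, avocado $0.1000.
Take 2 servings of orange: +158.0 mg vitamin C for $0.90 (total $0.90, still need 186.0 mg).
Take 1 serving of sweet potato: +30.0 mg vitamin C for $0.40 (total $1.30, still need 156.0 mg).
Take 2.476 servings of kale: +156.0 mg vitamin C for $3.22 (total $4.52, still need 0.0 mg).
Greedy by cheapest-per-mg is optimal for a single linear constraint, so the minimum cost is $4.52.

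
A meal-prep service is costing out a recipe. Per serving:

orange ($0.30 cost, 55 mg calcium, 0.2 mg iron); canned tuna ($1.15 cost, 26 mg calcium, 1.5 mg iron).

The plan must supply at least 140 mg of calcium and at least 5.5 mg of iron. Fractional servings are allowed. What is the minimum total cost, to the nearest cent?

This is a tiny linear program; its minimum lies at a vertex of the feasible set. List the vertices and price them.
orange only: max(140/55, 5.5/0.2) = 27.5 servings → $8.25.
canned tuna only: max(140/26, 5.5/1.5) = 5.385 servings → $6.19.
orange + canned tuna with both tight: 0.8668 servings and 3.551 servings → $4.34.
Cheapest feasible corner: $4.34.

$4.34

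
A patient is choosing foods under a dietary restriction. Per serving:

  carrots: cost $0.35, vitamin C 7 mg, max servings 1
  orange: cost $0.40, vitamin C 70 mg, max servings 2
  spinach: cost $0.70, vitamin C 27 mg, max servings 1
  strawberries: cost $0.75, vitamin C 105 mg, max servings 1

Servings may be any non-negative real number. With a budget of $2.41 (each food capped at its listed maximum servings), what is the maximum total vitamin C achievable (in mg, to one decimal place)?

Vitamin C per dollar: orange 175, strawberries 140, spinach 38.57, carrots 20.
Take 2 servings of orange: spends $0.80, +140.0 mg vitamin C (running total 140.0 mg).
Take 1 serving of strawberries: spends $0.75, +105.0 mg vitamin C (running total 245.0 mg).
Take 1 serving of spinach: spends $0.70, +27.0 mg vitamin C (running total 272.0 mg).
Take 0.4571 servings of carrots: spends $0.16, +3.2 mg vitamin C (running total 275.2 mg).
Filling greedily by vitamin C-per-dollar is optimal for one linear limit, giving 275.2 mg.

275.2 mg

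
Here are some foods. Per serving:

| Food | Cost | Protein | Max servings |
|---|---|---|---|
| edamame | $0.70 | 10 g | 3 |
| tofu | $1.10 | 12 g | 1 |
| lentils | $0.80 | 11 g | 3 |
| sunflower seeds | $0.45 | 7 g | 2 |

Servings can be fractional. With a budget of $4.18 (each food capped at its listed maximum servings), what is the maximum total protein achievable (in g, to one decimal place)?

60.2 g

Protein per dollar: sunflower seeds 15.56, edamame 14.29, lentils 13.75, tofu 10.91.
Take 2 servings of sunflower seeds: spends $0.90, +14.0 g protein (running total 14.0 g).
Take 3 servings of edamame: spends $2.10, +30.0 g protein (running total 44.0 g).
Take 1.475 servings of lentils: spends $1.18, +16.2 g protein (running total 60.2 g).
Greedy by best ratio exhausts the cost allowance optimally: 60.2 g.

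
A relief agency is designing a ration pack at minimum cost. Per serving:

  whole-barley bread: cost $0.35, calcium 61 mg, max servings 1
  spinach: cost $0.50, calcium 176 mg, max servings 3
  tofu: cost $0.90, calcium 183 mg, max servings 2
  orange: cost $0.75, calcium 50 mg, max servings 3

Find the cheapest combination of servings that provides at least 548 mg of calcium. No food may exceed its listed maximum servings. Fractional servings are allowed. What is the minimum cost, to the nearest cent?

$1.60

Cost per mg of calcium: spinach $0.0028, tofu $0.0049, whole-barley bread $0.0057, orange $0.0150.
Take 3 servings of spinach: +528.0 mg calcium for $1.50 (total $1.50, still need 20.0 mg).
Take 0.1093 servings of tofu: +20.0 mg calcium for $0.10 (total $1.60, still need 0.0 mg).
Filling from the cheapest source first is optimal under one linear minimum: $1.60.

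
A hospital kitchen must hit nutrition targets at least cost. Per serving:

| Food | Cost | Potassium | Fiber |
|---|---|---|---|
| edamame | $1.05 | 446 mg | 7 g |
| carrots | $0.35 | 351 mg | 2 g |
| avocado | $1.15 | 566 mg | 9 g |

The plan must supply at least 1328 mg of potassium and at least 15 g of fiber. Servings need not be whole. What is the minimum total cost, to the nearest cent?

At the optimum either one food covers both requirements or two foods hit both targets exactly; no other combination can be cheaper.
edamame only: max(1328/446, 15/7) = 2.978 servings → $3.13.
carrots only: max(1328/351, 15/2) = 7.5 servings → $2.62.
avocado only: max(1328/566, 15/9) = 2.346 servings → $2.70.
edamame + carrots with both tight: 1.667 servings and 1.665 servings → $2.33.
edamame + avocado: the both-tight solution has a negative serving — not a feasible corner.
carrots + avocado with both tight: 1.708 servings and 1.287 servings → $2.08.
Cheapest feasible corner: $2.08.

$2.08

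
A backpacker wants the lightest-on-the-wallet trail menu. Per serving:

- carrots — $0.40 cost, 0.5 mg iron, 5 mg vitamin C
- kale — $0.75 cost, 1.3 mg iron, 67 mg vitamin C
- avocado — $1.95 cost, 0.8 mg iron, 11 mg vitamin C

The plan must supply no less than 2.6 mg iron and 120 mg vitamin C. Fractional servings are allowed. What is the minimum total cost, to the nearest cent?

Two binding constraints pin down two serving amounts, so the optimal mix uses at most two foods. The candidates are each food alone (scaled to the tighter of iron/vitamin C) and each pair with both constraints tight.
carrots only: max(2.6/0.5, 120/5) = 24 servings → $9.60.
kale only: max(2.6/1.3, 120/67) = 2 servings → $1.50.
avocado only: max(2.6/0.8, 120/11) = 10.91 servings → $21.27.
carrots + kale with both tight: 0.6741 servings and 1.741 servings → $1.58.
carrots + avocado: the both-tight solution has a negative serving — not a feasible corner.
kale + avocado with both tight: 1.715 servings and 0.4631 servings → $2.19.
Cheapest feasible corner: $1.50.

$1.50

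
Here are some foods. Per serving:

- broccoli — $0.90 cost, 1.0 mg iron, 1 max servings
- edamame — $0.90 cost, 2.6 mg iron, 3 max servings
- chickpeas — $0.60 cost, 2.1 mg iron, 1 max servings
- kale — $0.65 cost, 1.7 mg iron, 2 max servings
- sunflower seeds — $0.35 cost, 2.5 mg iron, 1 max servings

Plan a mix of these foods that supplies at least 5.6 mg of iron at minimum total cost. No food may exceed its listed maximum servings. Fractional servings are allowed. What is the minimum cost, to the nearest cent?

$1.30

Cost per mg of iron: sunflower seeds $0.1400, chickpeas $0.2857, edamame $0.3462, kale $0.3824, broccoli $0.9000.
Take 1 serving of sunflower seeds: +2.5 mg iron for $0.35 (total $0.35, still need 3.1 mg).
Take 1 serving of chickpeas: +2.1 mg iron for $0.60 (total $0.95, still need 1.0 mg).
Take 0.3846 servings of edamame: +1.0 mg iron for $0.35 (total $1.30, still need 0.0 mg).
Filling from the cheapest source first is optimal under one linear minimum: $1.30.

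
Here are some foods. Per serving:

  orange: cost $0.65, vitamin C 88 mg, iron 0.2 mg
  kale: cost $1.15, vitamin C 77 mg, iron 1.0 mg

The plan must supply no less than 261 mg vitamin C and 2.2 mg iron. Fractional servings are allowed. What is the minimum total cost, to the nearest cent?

$3.06

An LP optimum is at a vertex; with two nutrient constraints at most two foods are used. Check each candidate.
orange only: max(261/88, 2.2/0.2) = 11 servings → $7.15.
kale only: max(261/77, 2.2/1.0) = 3.39 servings → $3.90.
orange + kale with both tight: 1.262 servings and 1.948 servings → $3.06.
Cheapest feasible corner: $3.06.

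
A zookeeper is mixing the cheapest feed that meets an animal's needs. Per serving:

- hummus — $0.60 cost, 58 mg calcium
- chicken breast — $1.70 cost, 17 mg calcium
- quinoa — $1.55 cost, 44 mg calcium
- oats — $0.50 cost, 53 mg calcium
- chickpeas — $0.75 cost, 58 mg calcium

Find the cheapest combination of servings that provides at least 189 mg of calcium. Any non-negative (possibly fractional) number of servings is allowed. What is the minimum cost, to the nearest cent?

Cost per mg of calcium: oats $0.0094, hummus $0.0103, chickpeas $0.0129, quinoa $0.0352, chicken breast $0.1000.
With no serving limits, use only oats: 189 mg / 53 mg = 3.566 servings × $0.50 = $1.78.

$1.78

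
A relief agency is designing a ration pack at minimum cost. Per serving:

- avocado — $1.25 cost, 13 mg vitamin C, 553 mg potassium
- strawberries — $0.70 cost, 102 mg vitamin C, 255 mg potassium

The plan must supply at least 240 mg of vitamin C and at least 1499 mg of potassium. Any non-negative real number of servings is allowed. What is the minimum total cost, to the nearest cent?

$3.65

avocado only: max(240/13, 1499/553) = 18.46 servings → $23.08.
strawberries only: max(240/102, 1499/255) = 5.878 servings → $4.11.
avocado + strawberries with both tight: 1.727 servings and 2.133 servings → $3.65.
So the least-cost plan costs $3.65.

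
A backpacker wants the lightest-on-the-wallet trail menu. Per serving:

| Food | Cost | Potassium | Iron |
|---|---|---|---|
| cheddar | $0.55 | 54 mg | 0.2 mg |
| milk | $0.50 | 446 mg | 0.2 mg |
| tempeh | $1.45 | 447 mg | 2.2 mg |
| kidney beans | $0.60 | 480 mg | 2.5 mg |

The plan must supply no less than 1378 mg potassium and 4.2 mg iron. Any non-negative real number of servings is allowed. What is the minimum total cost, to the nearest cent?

$1.64

cheddar only: max(1378/54, 4.2/0.2) = 25.52 servings → $14.04.
milk only: max(1378/446, 4.2/0.2) = 21 servings → $10.50.
tempeh only: max(1378/447, 4.2/2.2) = 3.083 servings → $4.47.
kidney beans only: max(1378/480, 4.2/2.5) = 2.871 servings → $1.72.
cheddar + milk with both tight: 20.38 servings and 0.6224 servings → $11.52.
cheddar + tempeh: the both-tight solution has a negative serving — not a feasible corner.
cheddar + kidney beans with both targets exact would need a negative amount; discard.
milk + tempeh with both tight: 1.294 servings and 1.791 servings → $3.24.
milk + kidney beans with both tight: 1.402 servings and 1.568 servings → $1.64.
tempeh + kidney beans with both targets exact would need a negative amount; discard.
So the least-cost plan costs $1.64.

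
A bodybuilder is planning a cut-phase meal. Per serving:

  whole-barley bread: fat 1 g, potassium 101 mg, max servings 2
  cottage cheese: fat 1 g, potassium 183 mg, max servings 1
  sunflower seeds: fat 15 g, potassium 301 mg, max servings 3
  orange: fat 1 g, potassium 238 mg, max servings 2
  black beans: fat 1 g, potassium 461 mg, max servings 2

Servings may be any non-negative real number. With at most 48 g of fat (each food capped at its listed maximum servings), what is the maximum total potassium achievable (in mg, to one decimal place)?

Potassium per g fat: black beans 461, orange 238, cottage cheese 183, whole-barley bread 101, sunflower seeds 20.07.
Take 2 servings of black beans: uses 2 g fat, +922.0 mg potassium (running total 922.0 mg).
Take 2 servings of orange: uses 2 g fat, +476.0 mg potassium (running total 1398.0 mg).
Take 1 serving of cottage cheese: uses 1 g fat, +183.0 mg potassium (running total 1581.0 mg).
Take 2 servings of whole-barley bread: uses 2 g fat, +202.0 mg potassium (running total 1783.0 mg).
Take 2.733 servings of sunflower seeds: uses 41 g fat, +822.7 mg potassium (running total 2605.7 mg).
Filling greedily by potassium-per-g fat is optimal for one linear limit, giving 2605.7 mg.

2605.7 mg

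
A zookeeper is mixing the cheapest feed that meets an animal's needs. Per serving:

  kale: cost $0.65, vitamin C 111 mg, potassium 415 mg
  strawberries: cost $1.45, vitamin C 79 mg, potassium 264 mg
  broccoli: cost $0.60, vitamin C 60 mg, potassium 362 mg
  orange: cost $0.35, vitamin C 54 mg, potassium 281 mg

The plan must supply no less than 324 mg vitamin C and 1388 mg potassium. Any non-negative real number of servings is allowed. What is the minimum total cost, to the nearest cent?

Check every corner: each single food scaled to meet both minima, and each pair solved so both constraints bind.
kale only: max(324/111, 1388/415) = 3.345 servings → $2.17.
strawberries only: max(324/79, 1388/264) = 5.258 servings → $7.62.
broccoli only: max(324/60, 1388/362) = 5.4 servings → $3.24.
orange only: max(324/54, 1388/281) = 6 servings → $2.10.
kale + strawberries with both targets exact would need a negative amount; discard.
kale + broccoli with both tight: 2.225 servings and 1.283 servings → $2.22.
kale + orange with both tight: 1.833 servings and 2.233 servings → $1.97.
strawberries + broccoli with both tight: 2.666 servings and 1.89 servings → $5.00.
strawberries + orange with both tight: 2.026 servings and 3.036 servings → $4.00.
broccoli + orange: the both-tight solution has a negative serving — not a feasible corner.
So the least-cost plan costs $1.97.

$1.97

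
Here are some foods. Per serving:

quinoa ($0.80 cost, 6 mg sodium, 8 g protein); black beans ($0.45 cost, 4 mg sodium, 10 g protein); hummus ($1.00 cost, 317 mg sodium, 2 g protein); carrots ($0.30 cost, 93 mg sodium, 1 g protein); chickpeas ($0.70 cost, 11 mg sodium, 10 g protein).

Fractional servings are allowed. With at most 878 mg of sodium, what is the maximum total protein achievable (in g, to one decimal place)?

Protein per mg sodium: black beans 2.5, quinoa 1.333, chickpeas 0.9091, carrots 0.01075, hummus 0.006309.
With no serving limits, spend the whole sodium allowance on black beans: 878 mg / 4 mg × 10 g = 2195.0 g.

2195.0 g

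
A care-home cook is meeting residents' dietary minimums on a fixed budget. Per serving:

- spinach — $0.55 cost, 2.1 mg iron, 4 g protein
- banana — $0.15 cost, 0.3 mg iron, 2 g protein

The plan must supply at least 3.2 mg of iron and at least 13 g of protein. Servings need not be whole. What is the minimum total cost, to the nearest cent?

Minimising a linear cost over {iron ≥ 3.2, protein ≥ 13, servings ≥ 0} — the optimum is at a vertex, using one or two foods.
spinach only: max(3.2/2.1, 13/4) = 3.25 servings → $1.79.
banana only: max(3.2/0.3, 13/2) = 10.67 servings → $1.60.
spinach + banana with both tight: 0.8333 servings and 4.833 servings → $1.18.
The minimum over all feasible corners is $1.18.

$1.18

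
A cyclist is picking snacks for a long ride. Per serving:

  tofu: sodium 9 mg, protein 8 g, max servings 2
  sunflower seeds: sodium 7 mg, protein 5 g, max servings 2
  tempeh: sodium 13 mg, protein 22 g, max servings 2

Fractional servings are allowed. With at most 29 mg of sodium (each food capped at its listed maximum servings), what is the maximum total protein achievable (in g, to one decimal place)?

46.7 g

Protein per mg sodium: tempeh 1.692, tofu 0.8889, sunflower seeds 0.7143.
Take 2 servings of tempeh: uses 26 mg sodium, +44.0 g protein (running total 44.0 g).
Take 0.3333 servings of tofu: uses 3 mg sodium, +2.7 g protein (running total 46.7 g).
Filling greedily by protein-per-mg sodium is optimal for one linear limit, giving 46.7 g.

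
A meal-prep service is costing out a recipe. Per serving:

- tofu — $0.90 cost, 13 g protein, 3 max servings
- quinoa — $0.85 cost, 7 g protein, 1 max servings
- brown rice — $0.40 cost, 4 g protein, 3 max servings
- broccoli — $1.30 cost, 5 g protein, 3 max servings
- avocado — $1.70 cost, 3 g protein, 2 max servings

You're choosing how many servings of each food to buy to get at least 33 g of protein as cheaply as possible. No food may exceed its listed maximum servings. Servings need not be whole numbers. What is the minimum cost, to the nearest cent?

$2.28

Cost per g of protein: tofu $0.0692, brown rice $0.1000, quinoa $0.1214, broccoli $0.2600, avocado $0.5667.
Take 2.538 servings of tofu: +33.0 g protein for $2.28 (total $2.28, still need 0.0 g).
Filling from the cheapest source first is optimal under one linear minimum: $2.28.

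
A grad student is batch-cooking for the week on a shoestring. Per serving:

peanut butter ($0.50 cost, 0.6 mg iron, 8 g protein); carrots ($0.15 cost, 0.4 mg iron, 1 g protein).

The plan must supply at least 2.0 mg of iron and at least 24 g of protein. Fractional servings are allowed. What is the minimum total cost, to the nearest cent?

$1.55

Check every corner: each single food scaled to meet both minima, and each pair solved so both constraints bind.
peanut butter only: max(2.0/0.6, 24/8) = 3.333 servings → $1.67.
carrots only: max(2.0/0.4, 24/1) = 24 servings → $3.60.
peanut butter + carrots with both tight: 2.923 servings and 0.6154 servings → $1.55.
Cheapest feasible corner: $1.55.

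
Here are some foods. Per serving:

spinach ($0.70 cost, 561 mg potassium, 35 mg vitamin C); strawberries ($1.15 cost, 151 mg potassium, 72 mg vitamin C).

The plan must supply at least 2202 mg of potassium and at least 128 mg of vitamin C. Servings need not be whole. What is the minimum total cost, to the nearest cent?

$2.75

spinach only: max(2202/561, 128/35) = 3.925 servings → $2.75.
strawberries only: max(2202/151, 128/72) = 14.58 servings → $16.77.
spinach + strawberries: the both-tight solution has a negative serving — not a feasible corner.
Cheapest feasible corner: $2.75.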